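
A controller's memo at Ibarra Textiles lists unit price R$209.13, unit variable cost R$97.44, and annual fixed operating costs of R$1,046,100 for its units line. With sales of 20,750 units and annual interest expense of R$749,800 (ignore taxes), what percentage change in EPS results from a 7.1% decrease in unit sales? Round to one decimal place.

-31.5%

Total contribution margin = 20,750 × R$111.69 = R$2,317,567.50.
EBIT = R$2,317,567.50 − R$1,046,100 = R$1,271,467.50.
Interest = R$749,800.00, so EBIT − I = R$521,667.50.
DCL = total CM / (EBIT − I) = R$2,317,567.50 / R$521,667.50 = 4.4426.
%ΔEPS = DCL × %ΔSales = 4.4426 × -7.1% = -31.5%.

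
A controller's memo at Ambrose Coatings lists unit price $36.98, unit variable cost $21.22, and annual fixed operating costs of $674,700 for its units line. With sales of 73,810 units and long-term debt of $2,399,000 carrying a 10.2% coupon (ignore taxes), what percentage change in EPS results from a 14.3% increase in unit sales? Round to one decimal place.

Contribution at this volume is 73,810 × $15.76 = $1,163,245.60.
Operating income = contribution − fixed costs = $1,163,245.60 − $674,700 = $488,545.60.
After interest of $244,698.00, pre-tax earnings = $243,847.60.
Degree of combined leverage = contribution ÷ (EBIT − I) = $1,163,245.60 ÷ $243,847.60 = 4.7704.
EPS therefore changes by 4.7704 × (+14.3%) = +68.2%.

+68.2%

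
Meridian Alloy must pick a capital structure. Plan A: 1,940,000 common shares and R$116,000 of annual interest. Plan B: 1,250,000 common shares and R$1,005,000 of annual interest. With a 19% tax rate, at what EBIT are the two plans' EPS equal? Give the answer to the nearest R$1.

Set EPS_A = EPS_B: (EBIT − R$116,000)(1 − 0.19) ÷ 1,940,000 = (EBIT − R$1,005,000)(1 − 0.19) ÷ 1,250,000.
Cancelling (1 − t) and cross-multiplying: 1,250,000·(EBIT − 116,000) = 1,940,000·(EBIT − 1,005,000).
Solving, EBIT = (1,005,000·1,940,000 − 116,000·1,250,000) / (1,940,000 − 1,250,000) = 1,804,700,000,000 / 690,000 = 2,615,507.25.

R$2,615,507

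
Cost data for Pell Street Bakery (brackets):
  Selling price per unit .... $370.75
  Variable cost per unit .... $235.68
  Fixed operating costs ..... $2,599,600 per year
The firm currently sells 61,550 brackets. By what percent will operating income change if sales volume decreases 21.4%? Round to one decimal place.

-31.1%

At 61,550 units, contribution = 61,550 × $135.07 = $8,313,558.50.
EBIT = $8,313,558.50 − $2,599,600 = $5,713,958.50.
So DOL = total CM / EBIT = $8,313,558.50 / $5,713,958.50 = 1.4550.
%ΔEBIT = DOL × %ΔSales = 1.4550 × -21.4% = -31.1%.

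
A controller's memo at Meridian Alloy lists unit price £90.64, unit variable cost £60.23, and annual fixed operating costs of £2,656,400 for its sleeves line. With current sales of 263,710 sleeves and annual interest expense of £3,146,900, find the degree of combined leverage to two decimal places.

3.62

At 263,710 units, contribution = 263,710 × £30.41 = £8,019,421.10.
Operating income = contribution − fixed costs = £8,019,421.10 − £2,656,400 = £5,363,021.10. Interest = £3,146,900.00.
DOL = £8,019,421.10 ÷ £5,363,021.10 = 1.4953; DFL = £5,363,021.10 ÷ £2,216,121.10 = 2.4200.
DCL = DOL × DFL = 1.4953 × 2.4200 = 3.6186.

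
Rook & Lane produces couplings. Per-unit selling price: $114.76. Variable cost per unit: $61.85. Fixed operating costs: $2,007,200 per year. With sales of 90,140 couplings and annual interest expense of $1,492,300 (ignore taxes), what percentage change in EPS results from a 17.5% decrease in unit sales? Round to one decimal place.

-65.7%

Contribution at this volume is 90,140 × $52.91 = $4,769,307.40.
Operating income = contribution − fixed costs = $4,769,307.40 − $2,007,200 = $2,762,107.40.
After interest of $1,492,300.00, pre-tax earnings = $1,269,807.40.
Degree of combined leverage = contribution ÷ (EBIT − I) = $4,769,307.40 ÷ $1,269,807.40 = 3.7559.
%ΔEPS = DCL × %ΔSales = 3.7559 × -17.5% = -65.7%.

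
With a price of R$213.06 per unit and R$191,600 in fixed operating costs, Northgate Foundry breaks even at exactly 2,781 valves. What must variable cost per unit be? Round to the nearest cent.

At break-even, FC = Q × (P − VC), so P − VC = R$191,600 ÷ 2,781 = R$68.8961.
Variable cost per unit = R$213.06 − R$68.8961 = R$144.16.

R$144.16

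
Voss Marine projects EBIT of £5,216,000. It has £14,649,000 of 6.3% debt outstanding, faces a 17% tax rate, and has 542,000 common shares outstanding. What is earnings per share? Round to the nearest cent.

£6.57

Interest = £922,887.00, so EBT = £5,216,000 − £922,887.00 = £4,293,113.00.
After tax at 17%: net income = £4,293,113.00 × 0.83 = £3,563,283.79.
Per share: £3,563,283.79 / 542,000 shares = £6.57.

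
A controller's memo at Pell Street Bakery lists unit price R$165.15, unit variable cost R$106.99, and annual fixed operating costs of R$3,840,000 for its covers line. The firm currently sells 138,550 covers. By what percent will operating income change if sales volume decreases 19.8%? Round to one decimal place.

Contribution at this volume is 138,550 × R$58.16 = R$8,058,068.00.
Subtracting fixed costs: EBIT = R$8,058,068.00 − R$3,840,000 = R$4,218,068.00.
Degree of operating leverage = R$8,058,068.00 / R$4,218,068.00 = 1.9104.
So EBIT moves 1.9104 × (-19.8%) = -37.8%.

-37.8%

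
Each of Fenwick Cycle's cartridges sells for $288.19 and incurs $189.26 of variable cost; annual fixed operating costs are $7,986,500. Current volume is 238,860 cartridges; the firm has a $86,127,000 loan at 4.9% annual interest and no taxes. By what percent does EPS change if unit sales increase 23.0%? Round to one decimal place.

+47.6%

At 238,860 units, contribution = 238,860 × $98.93 = $23,630,419.80.
Operating income = contribution − fixed costs = $23,630,419.80 − $7,986,500 = $15,643,919.80.
After interest of $4,220,223.00, pre-tax earnings = $11,423,696.80.
DCL = total CM / (EBIT − I) = $23,630,419.80 / $11,423,696.80 = 2.0685.
%ΔEPS = DCL × %ΔSales = 2.0685 × +23.0% = +47.6%.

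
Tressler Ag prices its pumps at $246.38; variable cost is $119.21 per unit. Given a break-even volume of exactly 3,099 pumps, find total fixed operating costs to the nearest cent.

Contribution margin per unit = $246.38 − $119.21 = $127.17.
Since BE = FC / CM, FC = 3,099 × $127.17 = $394,099.83.

$394,099.83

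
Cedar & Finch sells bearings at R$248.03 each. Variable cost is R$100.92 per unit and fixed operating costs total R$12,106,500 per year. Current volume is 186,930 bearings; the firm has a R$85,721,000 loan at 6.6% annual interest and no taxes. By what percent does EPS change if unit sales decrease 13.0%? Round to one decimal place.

-36.7%

Total contribution margin = 186,930 × R$147.11 = R$27,499,272.30.
EBIT = R$27,499,272.30 − R$12,106,500 = R$15,392,772.30.
After interest of R$5,657,586.00, pre-tax earnings = R$9,735,186.30.
DCL = total CM / (EBIT − I) = R$27,499,272.30 / R$9,735,186.30 = 2.8247.
%ΔEPS = DCL × %ΔSales = 2.8247 × -13.0% = -36.7%.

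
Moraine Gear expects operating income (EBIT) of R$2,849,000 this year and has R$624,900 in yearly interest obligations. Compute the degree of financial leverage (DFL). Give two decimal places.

Annual interest charges come to R$624,900.00.
DFL = EBIT ÷ (EBIT − I) = R$2,849,000 ÷ (R$2,849,000 − R$624,900.00) = R$2,849,000 ÷ R$2,224,100.00 = 1.2810.

1.28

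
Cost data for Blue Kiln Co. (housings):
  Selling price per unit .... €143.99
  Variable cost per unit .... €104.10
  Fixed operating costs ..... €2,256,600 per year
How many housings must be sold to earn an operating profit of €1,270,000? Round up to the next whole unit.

Unit CM = price − variable cost = €143.99 − €104.10 = €39.89.
Required volume = (fixed costs + target profit) ÷ CM = (€2,256,600 + €1,270,000) ÷ €39.89 = 88,408.12, so 88,409 housings.

88,409 housings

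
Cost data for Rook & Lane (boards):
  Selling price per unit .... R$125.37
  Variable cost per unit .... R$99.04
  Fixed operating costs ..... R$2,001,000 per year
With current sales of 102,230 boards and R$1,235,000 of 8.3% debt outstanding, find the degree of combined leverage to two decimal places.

Contribution at this volume is 102,230 × R$26.33 = R$2,691,715.90.
Operating income = contribution − fixed costs = R$2,691,715.90 − R$2,001,000 = R$690,715.90. Interest = R$102,505.00.
DOL = R$2,691,715.90 ÷ R$690,715.90 = 3.8970; DFL = R$690,715.90 ÷ R$588,210.90 = 1.1743.
Combined leverage = 3.8970 × 1.1743 = 4.5762.

4.58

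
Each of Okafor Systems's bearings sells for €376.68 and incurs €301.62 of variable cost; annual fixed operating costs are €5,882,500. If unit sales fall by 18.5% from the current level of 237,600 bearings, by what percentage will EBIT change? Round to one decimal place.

At 237,600 units, contribution = 237,600 × €75.06 = €17,834,256.00.
Operating income = contribution − fixed costs = €17,834,256.00 − €5,882,500 = €11,951,756.00.
So DOL = total CM / EBIT = €17,834,256.00 / €11,951,756.00 = 1.4922.
So EBIT moves 1.4922 × (-18.5%) = -27.6%.

-27.6%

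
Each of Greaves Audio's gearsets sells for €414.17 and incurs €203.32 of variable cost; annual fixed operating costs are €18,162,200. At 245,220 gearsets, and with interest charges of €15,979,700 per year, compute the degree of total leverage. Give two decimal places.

At 245,220 units, contribution = 245,220 × €210.85 = €51,704,637.00.
EBIT = €51,704,637.00 − €18,162,200 = €33,542,437.00. Interest = €15,979,700.00, so EBIT − I = €17,562,737.00.
DCL = contribution ÷ (EBIT − I) = €51,704,637.00 ÷ €17,562,737.00 = 2.9440.

2.94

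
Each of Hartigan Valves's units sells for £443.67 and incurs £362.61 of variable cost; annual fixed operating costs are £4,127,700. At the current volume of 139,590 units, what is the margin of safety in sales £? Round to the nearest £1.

Contribution margin per unit = £443.67 − £362.61 = £81.06. Break-even units = £4,127,700 ÷ £81.06 = 50,921.54; break-even revenue = 50,921.54 × £443.67 = £22,592,359.47.
Current sales = 139,590 × £443.67 = £61,931,895.30.
Margin of safety = £61,931,895.30 − £22,592,359.47 = £39,339,536.

£39,339,536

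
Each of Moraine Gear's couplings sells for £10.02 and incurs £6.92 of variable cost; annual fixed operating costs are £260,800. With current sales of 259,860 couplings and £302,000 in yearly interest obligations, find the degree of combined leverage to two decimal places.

At 259,860 units, contribution = 259,860 × £3.10 = £805,566.00.
Subtracting fixed costs: EBIT = £805,566.00 − £260,800 = £544,766.00. Interest = £302,000.00.
DOL = £805,566.00 ÷ £544,766.00 = 1.4787; DFL = £544,766.00 ÷ £242,766.00 = 2.2440.
Combined leverage = 1.4787 × 2.2440 = 3.3182.

3.32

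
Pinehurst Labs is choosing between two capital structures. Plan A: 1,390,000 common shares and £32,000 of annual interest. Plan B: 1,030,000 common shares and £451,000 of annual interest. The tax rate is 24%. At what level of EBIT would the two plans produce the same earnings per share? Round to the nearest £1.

£1,649,806

Set EPS_A = EPS_B: (EBIT − £32,000)(1 − 0.24) ÷ 1,390,000 = (EBIT − £451,000)(1 − 0.24) ÷ 1,030,000.
Cancelling (1 − t) and cross-multiplying: 1,030,000·(EBIT − 32,000) = 1,390,000·(EBIT − 451,000).
EBIT × (1,390,000 − 1,030,000) = 451,000 × 1,390,000 − 32,000 × 1,030,000 = 593,930,000,000, so EBIT = 593,930,000,000 ÷ 360,000 = 1,649,805.56.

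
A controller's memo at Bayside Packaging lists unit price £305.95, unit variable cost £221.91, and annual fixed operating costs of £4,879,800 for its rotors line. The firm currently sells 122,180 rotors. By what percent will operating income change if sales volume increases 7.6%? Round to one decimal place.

Contribution at this volume is 122,180 × £84.04 = £10,268,007.20.
Operating income = contribution − fixed costs = £10,268,007.20 − £4,879,800 = £5,388,207.20.
Degree of operating leverage = £10,268,007.20 / £5,388,207.20 = 1.9056.
%ΔEBIT = DOL × %ΔSales = 1.9056 × +7.6% = +14.5%.

+14.5%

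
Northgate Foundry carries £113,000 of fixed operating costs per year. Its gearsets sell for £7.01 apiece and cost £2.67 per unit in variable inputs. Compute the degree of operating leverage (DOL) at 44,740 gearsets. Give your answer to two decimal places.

2.39

Contribution at this volume is 44,740 × £4.34 = £194,171.60.
Subtracting fixed costs: EBIT = £194,171.60 − £113,000 = £81,171.60.
Degree of operating leverage = £194,171.60 / £81,171.60 = 2.3921.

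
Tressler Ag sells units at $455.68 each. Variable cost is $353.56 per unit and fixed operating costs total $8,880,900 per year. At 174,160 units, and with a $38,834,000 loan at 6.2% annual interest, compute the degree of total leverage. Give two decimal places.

2.74

At 174,160 units, contribution = 174,160 × $102.12 = $17,785,219.20.
Subtracting fixed costs: EBIT = $17,785,219.20 − $8,880,900 = $8,904,319.20. Interest = $2,407,708.00.
DOL = $17,785,219.20 ÷ $8,904,319.20 = 1.9974; DFL = $8,904,319.20 ÷ $6,496,611.20 = 1.3706.
DCL = DOL × DFL = 1.9974 × 1.3706 = 2.7376.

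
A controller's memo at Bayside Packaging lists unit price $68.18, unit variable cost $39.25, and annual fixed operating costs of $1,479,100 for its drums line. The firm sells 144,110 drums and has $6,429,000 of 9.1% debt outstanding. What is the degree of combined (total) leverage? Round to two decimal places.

Total contribution margin = 144,110 × $28.93 = $4,169,102.30.
Operating income = contribution − fixed costs = $4,169,102.30 − $1,479,100 = $2,690,002.30. Interest = $585,039.00.
DOL = $4,169,102.30 ÷ $2,690,002.30 = 1.5499; DFL = $2,690,002.30 ÷ $2,104,963.30 = 1.2779.
Combined leverage = 1.5499 × 1.2779 = 1.9806.

1.98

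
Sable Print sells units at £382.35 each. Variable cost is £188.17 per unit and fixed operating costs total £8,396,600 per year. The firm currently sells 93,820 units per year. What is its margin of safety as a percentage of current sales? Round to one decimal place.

53.9%

Contribution margin per unit = £382.35 − £188.17 = £194.18. Break-even units = £8,396,600 ÷ £194.18 = 43,241.32; break-even revenue = 43,241.32 × £382.35 = £16,533,319.65.
Current sales = 93,820 × £382.35 = £35,872,077.00.
Margin of safety = (£35,872,077.00 − £16,533,319.65) ÷ £35,872,077.00 = 53.9%.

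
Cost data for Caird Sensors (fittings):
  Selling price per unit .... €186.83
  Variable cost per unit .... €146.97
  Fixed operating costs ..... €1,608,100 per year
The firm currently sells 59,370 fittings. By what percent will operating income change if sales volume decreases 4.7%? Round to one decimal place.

-14.7%

Contribution at this volume is 59,370 × €39.86 = €2,366,488.20.
EBIT = €2,366,488.20 − €1,608,100 = €758,388.20.
DOL = contribution ÷ EBIT = €2,366,488.20 ÷ €758,388.20 = 3.1204.
%ΔEBIT = DOL × %ΔSales = 3.1204 × -4.7% = -14.7%.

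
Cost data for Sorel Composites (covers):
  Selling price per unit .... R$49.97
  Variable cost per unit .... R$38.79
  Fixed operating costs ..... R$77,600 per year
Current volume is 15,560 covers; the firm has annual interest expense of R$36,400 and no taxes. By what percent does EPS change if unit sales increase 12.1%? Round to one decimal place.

Total contribution margin = 15,560 × R$11.18 = R$173,960.80.
EBIT = R$173,960.80 − R$77,600 = R$96,360.80.
Interest = R$36,400.00, so EBIT − I = R$59,960.80.
Degree of combined leverage = contribution ÷ (EBIT − I) = R$173,960.80 ÷ R$59,960.80 = 2.9012.
EPS therefore changes by 2.9012 × (+12.1%) = +35.1%.

+35.1%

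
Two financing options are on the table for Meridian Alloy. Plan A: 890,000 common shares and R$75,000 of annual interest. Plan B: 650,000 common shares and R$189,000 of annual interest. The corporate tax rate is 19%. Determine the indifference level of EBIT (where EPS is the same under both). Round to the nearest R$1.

At indifference, (EBIT − 75,000)(1 − t)/890,000 = (EBIT − 189,000)(1 − t)/650,000.
Cancelling (1 − t) and cross-multiplying: 650,000·(EBIT − 75,000) = 890,000·(EBIT − 189,000).
EBIT × (890,000 − 650,000) = 189,000 × 890,000 − 75,000 × 650,000 = 119,460,000,000, so EBIT = 119,460,000,000 ÷ 240,000 = 497,750.00.

R$497,750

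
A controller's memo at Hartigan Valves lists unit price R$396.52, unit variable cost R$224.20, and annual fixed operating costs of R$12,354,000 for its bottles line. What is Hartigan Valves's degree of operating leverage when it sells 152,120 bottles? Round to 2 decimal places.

1.89

Contribution at this volume is 152,120 × R$172.32 = R$26,213,318.40.
EBIT = R$26,213,318.40 − R$12,354,000 = R$13,859,318.40.
So DOL = total CM / EBIT = R$26,213,318.40 / R$13,859,318.40 = 1.8914.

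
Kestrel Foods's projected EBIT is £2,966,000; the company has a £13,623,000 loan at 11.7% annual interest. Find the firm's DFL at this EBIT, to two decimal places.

2.16

Annual interest charges come to £1,593,891.00.
DFL = EBIT ÷ (EBIT − I) = £2,966,000 ÷ (£2,966,000 − £1,593,891.00) = £2,966,000 ÷ £1,372,109.00 = 2.1616.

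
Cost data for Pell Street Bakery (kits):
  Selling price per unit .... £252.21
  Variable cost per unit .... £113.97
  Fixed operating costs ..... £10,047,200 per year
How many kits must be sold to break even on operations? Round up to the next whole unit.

Each unit contributes £252.21 − £113.97 = £138.24.
Break-even Q = £10,047,200 / £138.24 = 72,679.40 → 72,680 kits.

72,680 kits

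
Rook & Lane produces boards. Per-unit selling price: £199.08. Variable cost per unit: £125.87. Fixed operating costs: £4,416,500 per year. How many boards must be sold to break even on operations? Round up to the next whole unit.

60,327 boards

Unit CM = price − variable cost = £199.08 − £125.87 = £73.21.
Units to break even: £4,416,500 ÷ £73.21 = 60,326.46, rounded up to 60,327.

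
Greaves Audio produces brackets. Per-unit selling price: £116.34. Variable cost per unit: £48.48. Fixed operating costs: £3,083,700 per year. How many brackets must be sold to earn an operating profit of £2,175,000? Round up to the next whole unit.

Unit CM = price − variable cost = £116.34 − £48.48 = £67.86.
Need Q such that Q × £67.86 − £3,083,700 = £2,175,000, i.e. Q = £5,258,700 / £67.86 = 77,493.37 → 77,494.

77,494 brackets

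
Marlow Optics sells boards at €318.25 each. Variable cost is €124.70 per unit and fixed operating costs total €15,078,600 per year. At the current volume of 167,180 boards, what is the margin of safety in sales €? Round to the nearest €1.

Unit CM = price − variable cost = €318.25 − €124.70 = €193.55. Break-even units = €15,078,600 ÷ €193.55 = 77,905.45; break-even revenue = 77,905.45 × €318.25 = €24,793,409.71.
Actual sales revenue = 167,180 × €318.25 = €53,205,035.00.
Margin of safety = €53,205,035.00 − €24,793,409.71 = €28,411,625.

€28,411,625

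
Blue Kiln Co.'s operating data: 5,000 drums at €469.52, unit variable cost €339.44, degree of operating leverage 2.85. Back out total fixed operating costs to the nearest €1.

€422,189

Total contribution margin = 5,000 × €130.08 = €650,400.00.
Since DOL = CM ÷ EBIT, EBIT = €650,400.00 ÷ 2.85 = €228,210.53.
And FC = contribution − EBIT = €650,400.00 − €228,210.53 = €422,189.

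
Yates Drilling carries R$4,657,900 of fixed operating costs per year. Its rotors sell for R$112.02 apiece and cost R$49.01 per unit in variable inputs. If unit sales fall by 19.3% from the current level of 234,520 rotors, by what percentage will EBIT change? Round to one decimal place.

Total contribution margin = 234,520 × R$63.01 = R$14,777,105.20.
Subtracting fixed costs: EBIT = R$14,777,105.20 − R$4,657,900 = R$10,119,205.20.
Degree of operating leverage = R$14,777,105.20 / R$10,119,205.20 = 1.4603.
Operating income changes by 1.4603 × -19.3% = -28.2%.

-28.2%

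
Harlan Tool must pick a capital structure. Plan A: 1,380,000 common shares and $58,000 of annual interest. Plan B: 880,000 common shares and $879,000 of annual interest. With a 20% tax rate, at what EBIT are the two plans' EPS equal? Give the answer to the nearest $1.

$2,323,960

At indifference, (EBIT − 58,000)(1 − t)/1,380,000 = (EBIT − 879,000)(1 − t)/880,000.
The (1 − t) factor cancels: (EBIT − 58,000) × 880,000 = (EBIT − 879,000) × 1,380,000.
EBIT × (1,380,000 − 880,000) = 879,000 × 1,380,000 − 58,000 × 880,000 = 1,161,980,000,000, so EBIT = 1,161,980,000,000 ÷ 500,000 = 2,323,960.00.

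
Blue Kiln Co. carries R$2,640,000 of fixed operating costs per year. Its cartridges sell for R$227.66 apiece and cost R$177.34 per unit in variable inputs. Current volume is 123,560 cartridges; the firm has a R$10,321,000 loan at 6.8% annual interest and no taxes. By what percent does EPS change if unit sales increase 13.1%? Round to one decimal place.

+28.3%

At 123,560 units, contribution = 123,560 × R$50.32 = R$6,217,539.20.
EBIT = R$6,217,539.20 − R$2,640,000 = R$3,577,539.20.
Interest = R$701,828.00, so EBIT − I = R$2,875,711.20.
DCL = total CM / (EBIT − I) = R$6,217,539.20 / R$2,875,711.20 = 2.1621.
EPS therefore changes by 2.1621 × (+13.1%) = +28.3%.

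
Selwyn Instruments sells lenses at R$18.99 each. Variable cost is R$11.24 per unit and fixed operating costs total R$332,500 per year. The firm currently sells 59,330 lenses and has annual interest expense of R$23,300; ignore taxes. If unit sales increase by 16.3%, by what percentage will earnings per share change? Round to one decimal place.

+72.1%

At 59,330 units, contribution = 59,330 × R$7.75 = R$459,807.50.
Subtracting fixed costs: EBIT = R$459,807.50 − R$332,500 = R$127,307.50.
Interest = R$23,300.00, so EBIT − I = R$104,007.50.
DCL = total CM / (EBIT − I) = R$459,807.50 / R$104,007.50 = 4.4209.
%ΔEPS = DCL × %ΔSales = 4.4209 × +16.3% = +72.1%.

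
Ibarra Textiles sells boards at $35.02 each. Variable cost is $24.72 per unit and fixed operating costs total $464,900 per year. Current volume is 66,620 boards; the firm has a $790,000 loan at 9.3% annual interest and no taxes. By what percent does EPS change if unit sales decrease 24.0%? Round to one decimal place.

Total contribution margin = 66,620 × $10.30 = $686,186.00.
EBIT = $686,186.00 − $464,900 = $221,286.00.
Interest = $73,470.00, so EBIT − I = $147,816.00.
Degree of combined leverage = contribution ÷ (EBIT − I) = $686,186.00 ÷ $147,816.00 = 4.6422.
%ΔEPS = DCL × %ΔSales = 4.6422 × -24.0% = -111.4%.

-111.4%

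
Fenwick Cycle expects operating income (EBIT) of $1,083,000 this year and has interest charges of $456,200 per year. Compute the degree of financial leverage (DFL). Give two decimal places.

Interest = $456,200.00.
DFL = EBIT ÷ (EBIT − I) = $1,083,000 ÷ ($1,083,000 − $456,200.00) = $1,083,000 ÷ $626,800.00 = 1.7278.

1.73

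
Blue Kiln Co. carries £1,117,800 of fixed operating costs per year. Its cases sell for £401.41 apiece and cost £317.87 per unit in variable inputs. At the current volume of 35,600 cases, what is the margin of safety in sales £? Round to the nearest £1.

Contribution margin per unit = £401.41 − £317.87 = £83.54. Break-even units = £1,117,800 ÷ £83.54 = 13,380.42; break-even revenue = 13,380.42 × £401.41 = £5,371,033.01.
Current sales = 35,600 × £401.41 = £14,290,196.00.
Margin of safety = £14,290,196.00 − £5,371,033.01 = £8,919,163.

£8,919,163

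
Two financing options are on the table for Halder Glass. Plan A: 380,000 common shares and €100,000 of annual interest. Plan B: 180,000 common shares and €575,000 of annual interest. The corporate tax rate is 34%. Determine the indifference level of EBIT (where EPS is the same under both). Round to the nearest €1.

At indifference, (EBIT − 100,000)(1 − t)/380,000 = (EBIT − 575,000)(1 − t)/180,000.
Cancelling (1 − t) and cross-multiplying: 180,000·(EBIT − 100,000) = 380,000·(EBIT − 575,000).
EBIT × (380,000 − 180,000) = 575,000 × 380,000 − 100,000 × 180,000 = 200,500,000,000, so EBIT = 200,500,000,000 ÷ 200,000 = 1,002,500.00.

€1,002,500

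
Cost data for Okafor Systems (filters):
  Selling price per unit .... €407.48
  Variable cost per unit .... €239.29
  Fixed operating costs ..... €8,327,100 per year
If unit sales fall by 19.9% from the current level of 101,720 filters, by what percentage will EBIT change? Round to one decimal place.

Total contribution margin = 101,720 × €168.19 = €17,108,286.80.
EBIT = €17,108,286.80 − €8,327,100 = €8,781,186.80.
Degree of operating leverage = €17,108,286.80 / €8,781,186.80 = 1.9483.
So EBIT moves 1.9483 × (-19.9%) = -38.8%.

-38.8%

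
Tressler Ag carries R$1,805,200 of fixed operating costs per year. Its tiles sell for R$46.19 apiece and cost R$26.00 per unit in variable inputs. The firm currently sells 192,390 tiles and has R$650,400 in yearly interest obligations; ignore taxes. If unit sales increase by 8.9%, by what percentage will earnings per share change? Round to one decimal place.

+24.2%

Contribution at this volume is 192,390 × R$20.19 = R$3,884,354.10.
Subtracting fixed costs: EBIT = R$3,884,354.10 − R$1,805,200 = R$2,079,154.10.
Interest = R$650,400.00, so EBIT − I = R$1,428,754.10.
DCL = total CM / (EBIT − I) = R$3,884,354.10 / R$1,428,754.10 = 2.7187.
%ΔEPS = DCL × %ΔSales = 2.7187 × +8.9% = +24.2%.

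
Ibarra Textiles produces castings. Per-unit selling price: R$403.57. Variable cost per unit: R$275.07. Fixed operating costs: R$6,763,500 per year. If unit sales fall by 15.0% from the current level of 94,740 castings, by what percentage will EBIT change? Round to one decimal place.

-33.8%

Contribution at this volume is 94,740 × R$128.50 = R$12,174,090.00.
Subtracting fixed costs: EBIT = R$12,174,090.00 − R$6,763,500 = R$5,410,590.00.
Degree of operating leverage = R$12,174,090.00 / R$5,410,590.00 = 2.2500.
Operating income changes by 2.2500 × -15.0% = -33.8%.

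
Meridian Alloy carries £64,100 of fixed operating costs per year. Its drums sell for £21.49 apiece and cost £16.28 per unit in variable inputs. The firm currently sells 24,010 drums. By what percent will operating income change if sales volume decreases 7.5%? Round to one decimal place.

At 24,010 units, contribution = 24,010 × £5.21 = £125,092.10.
Operating income = contribution − fixed costs = £125,092.10 − £64,100 = £60,992.10.
Degree of operating leverage = £125,092.10 / £60,992.10 = 2.0510.
%ΔEBIT = DOL × %ΔSales = 2.0510 × -7.5% = -15.4%.

-15.4%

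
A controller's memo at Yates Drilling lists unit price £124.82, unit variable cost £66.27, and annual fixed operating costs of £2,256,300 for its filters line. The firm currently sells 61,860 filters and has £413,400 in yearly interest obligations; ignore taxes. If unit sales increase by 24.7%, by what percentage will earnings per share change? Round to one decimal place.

+94.0%

Contribution at this volume is 61,860 × £58.55 = £3,621,903.00.
Operating income = contribution − fixed costs = £3,621,903.00 − £2,256,300 = £1,365,603.00.
After interest of £413,400.00, pre-tax earnings = £952,203.00.
Degree of combined leverage = contribution ÷ (EBIT − I) = £3,621,903.00 ÷ £952,203.00 = 3.8037.
EPS therefore changes by 3.8037 × (+24.7%) = +94.0%.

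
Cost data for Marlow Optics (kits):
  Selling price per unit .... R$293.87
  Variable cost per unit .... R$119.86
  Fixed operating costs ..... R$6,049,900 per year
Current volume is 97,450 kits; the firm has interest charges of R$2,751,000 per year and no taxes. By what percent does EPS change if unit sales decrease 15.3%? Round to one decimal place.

-31.8%

Total contribution margin = 97,450 × R$174.01 = R$16,957,274.50.
Operating income = contribution − fixed costs = R$16,957,274.50 − R$6,049,900 = R$10,907,374.50.
Interest = R$2,751,000.00, so EBIT − I = R$8,156,374.50.
Degree of combined leverage = contribution ÷ (EBIT − I) = R$16,957,274.50 ÷ R$8,156,374.50 = 2.0790.
EPS therefore changes by 2.0790 × (-15.3%) = -31.8%.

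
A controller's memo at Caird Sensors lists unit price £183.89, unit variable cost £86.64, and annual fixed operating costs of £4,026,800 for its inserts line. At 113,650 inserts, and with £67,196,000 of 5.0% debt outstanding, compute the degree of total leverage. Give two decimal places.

3.01

Contribution at this volume is 113,650 × £97.25 = £11,052,462.50.
Subtracting fixed costs: EBIT = £11,052,462.50 − £4,026,800 = £7,025,662.50. Interest = £3,359,800.00, so EBIT − I = £3,665,862.50.
Degree of total leverage = total CM / (EBIT − interest) = £11,052,462.50 / £3,665,862.50 = 3.0150.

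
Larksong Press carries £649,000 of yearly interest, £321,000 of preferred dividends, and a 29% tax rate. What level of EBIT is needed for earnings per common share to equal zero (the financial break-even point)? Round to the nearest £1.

Preferred dividends are paid after tax, so their pre-tax equivalent is £321,000 ÷ (1 − 0.29) = £452,112.68.
EPS = 0 when EBIT covers interest plus the pre-tax preferred burden: £649,000 + £452,112.68 = £1,101,112.68.

£1,101,113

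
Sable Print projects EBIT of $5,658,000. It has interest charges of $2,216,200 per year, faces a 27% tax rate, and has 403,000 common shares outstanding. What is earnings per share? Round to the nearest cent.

Interest = $2,216,200.00, so EBT = $5,658,000 − $2,216,200.00 = $3,441,800.00.
Net income = $3,441,800.00 × (1 − 0.27) = $2,512,514.00.
EPS = $2,512,514.00 ÷ 403,000 = $6.23.

$6.23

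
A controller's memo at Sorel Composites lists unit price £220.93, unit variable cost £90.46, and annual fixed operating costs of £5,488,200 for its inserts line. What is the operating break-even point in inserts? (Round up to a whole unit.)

42,065 inserts

Each unit contributes £220.93 − £90.46 = £130.47.
Break-even Q = £5,488,200 / £130.47 = 42,064.84 → 42,065 inserts.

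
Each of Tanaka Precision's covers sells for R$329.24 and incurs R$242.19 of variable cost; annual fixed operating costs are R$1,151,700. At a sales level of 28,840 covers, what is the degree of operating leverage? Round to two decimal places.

1.85

Contribution at this volume is 28,840 × R$87.05 = R$2,510,522.00.
Operating income = contribution − fixed costs = R$2,510,522.00 − R$1,151,700 = R$1,358,822.00.
Degree of operating leverage = R$2,510,522.00 / R$1,358,822.00 = 1.8476.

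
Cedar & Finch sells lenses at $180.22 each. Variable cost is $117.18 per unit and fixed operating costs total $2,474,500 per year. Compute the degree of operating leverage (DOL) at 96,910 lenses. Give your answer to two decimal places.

At 96,910 units, contribution = 96,910 × $63.04 = $6,109,206.40.
Operating income = contribution − fixed costs = $6,109,206.40 − $2,474,500 = $3,634,706.40.
Degree of operating leverage = $6,109,206.40 / $3,634,706.40 = 1.6808.

1.68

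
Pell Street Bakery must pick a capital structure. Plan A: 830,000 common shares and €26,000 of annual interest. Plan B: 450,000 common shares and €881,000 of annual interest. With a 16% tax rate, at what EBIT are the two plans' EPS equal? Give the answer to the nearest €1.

€1,893,500

Set EPS_A = EPS_B: (EBIT − €26,000)(1 − 0.16) ÷ 830,000 = (EBIT − €881,000)(1 − 0.16) ÷ 450,000.
The (1 − t) factor cancels: (EBIT − 26,000) × 450,000 = (EBIT − 881,000) × 830,000.
EBIT × (830,000 − 450,000) = 881,000 × 830,000 − 26,000 × 450,000 = 719,530,000,000, so EBIT = 719,530,000,000 ÷ 380,000 = 1,893,500.00.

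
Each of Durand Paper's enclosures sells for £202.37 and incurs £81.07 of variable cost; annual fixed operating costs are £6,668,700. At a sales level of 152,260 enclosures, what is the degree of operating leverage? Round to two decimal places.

Total contribution margin = 152,260 × £121.30 = £18,469,138.00.
Operating income = contribution − fixed costs = £18,469,138.00 − £6,668,700 = £11,800,438.00.
DOL = contribution ÷ EBIT = £18,469,138.00 ÷ £11,800,438.00 = 1.5651.

1.57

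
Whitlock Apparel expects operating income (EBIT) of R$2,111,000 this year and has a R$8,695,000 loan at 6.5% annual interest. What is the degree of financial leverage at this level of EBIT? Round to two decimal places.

Interest = R$565,175.00.
DFL = EBIT ÷ (EBIT − I) = R$2,111,000 ÷ (R$2,111,000 − R$565,175.00) = R$2,111,000 ÷ R$1,545,825.00 = 1.3656.

1.37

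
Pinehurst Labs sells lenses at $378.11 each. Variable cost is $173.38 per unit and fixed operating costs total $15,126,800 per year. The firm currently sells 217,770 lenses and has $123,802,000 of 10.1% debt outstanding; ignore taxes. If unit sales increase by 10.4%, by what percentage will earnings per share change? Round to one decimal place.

+27.4%

Contribution at this volume is 217,770 × $204.73 = $44,584,052.10.
EBIT = $44,584,052.10 − $15,126,800 = $29,457,252.10.
Interest = $12,504,002.00, so EBIT − I = $16,953,250.10.
Degree of combined leverage = contribution ÷ (EBIT − I) = $44,584,052.10 ÷ $16,953,250.10 = 2.6298.
EPS therefore changes by 2.6298 × (+10.4%) = +27.4%.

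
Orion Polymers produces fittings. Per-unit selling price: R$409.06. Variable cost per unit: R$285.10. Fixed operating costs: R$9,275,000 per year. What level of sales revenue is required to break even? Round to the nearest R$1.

R$30,606,901

Contribution margin per unit = R$409.06 − R$285.10 = R$123.96, a CM ratio of R$123.96 ÷ R$409.06 = 0.3030.
Break-even revenue = fixed costs × price ÷ CM = R$9,275,000 × R$409.06 ÷ R$123.96 = R$30,606,901.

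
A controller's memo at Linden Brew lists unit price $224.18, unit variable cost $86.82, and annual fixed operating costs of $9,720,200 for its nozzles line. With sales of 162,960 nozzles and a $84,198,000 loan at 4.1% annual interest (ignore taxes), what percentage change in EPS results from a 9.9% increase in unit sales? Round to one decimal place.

+24.1%

Total contribution margin = 162,960 × $137.36 = $22,384,185.60.
Subtracting fixed costs: EBIT = $22,384,185.60 − $9,720,200 = $12,663,985.60.
Interest = $3,452,118.00, so EBIT − I = $9,211,867.60.
DCL = total CM / (EBIT − I) = $22,384,185.60 / $9,211,867.60 = 2.4299.
%ΔEPS = DCL × %ΔSales = 2.4299 × +9.9% = +24.1%.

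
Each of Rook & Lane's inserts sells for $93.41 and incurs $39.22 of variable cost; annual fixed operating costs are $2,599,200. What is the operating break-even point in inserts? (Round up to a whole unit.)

47,965 inserts

Each unit contributes $93.41 − $39.22 = $54.19.
Units to break even: $2,599,200 ÷ $54.19 = 47,964.57, rounded up to 47,965.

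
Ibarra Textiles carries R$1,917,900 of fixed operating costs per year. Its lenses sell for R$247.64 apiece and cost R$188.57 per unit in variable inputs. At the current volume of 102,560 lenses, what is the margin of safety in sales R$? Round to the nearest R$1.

R$17,357,519

Each unit contributes R$247.64 − R$188.57 = R$59.07. Break-even units = R$1,917,900 ÷ R$59.07 = 32,468.26; break-even revenue = 32,468.26 × R$247.64 = R$8,040,439.41.
Current sales = 102,560 × R$247.64 = R$25,397,958.40.
Margin of safety = R$25,397,958.40 − R$8,040,439.41 = R$17,357,519.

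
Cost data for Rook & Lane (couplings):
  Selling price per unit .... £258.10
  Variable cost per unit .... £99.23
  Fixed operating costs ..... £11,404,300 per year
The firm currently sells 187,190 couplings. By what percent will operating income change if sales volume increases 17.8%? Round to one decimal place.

+28.9%

Contribution at this volume is 187,190 × £158.87 = £29,738,875.30.
EBIT = £29,738,875.30 − £11,404,300 = £18,334,575.30.
Degree of operating leverage = £29,738,875.30 / £18,334,575.30 = 1.6220.
%ΔEBIT = DOL × %ΔSales = 1.6220 × +17.8% = +28.9%.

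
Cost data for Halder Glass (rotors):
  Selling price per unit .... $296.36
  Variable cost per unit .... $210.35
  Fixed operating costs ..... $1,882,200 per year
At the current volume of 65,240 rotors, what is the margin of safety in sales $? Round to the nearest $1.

Unit CM = price − variable cost = $296.36 − $210.35 = $86.01. Break-even units = $1,882,200 ÷ $86.01 = 21,883.50; break-even revenue = 21,883.50 × $296.36 = $6,485,394.63.
Actual sales revenue = 65,240 × $296.36 = $19,334,526.40.
Margin of safety = $19,334,526.40 − $6,485,394.63 = $12,849,132.

$12,849,132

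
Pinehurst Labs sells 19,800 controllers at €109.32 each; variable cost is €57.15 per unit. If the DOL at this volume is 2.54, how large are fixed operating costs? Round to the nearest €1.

Contribution at this volume is 19,800 × €52.17 = €1,032,966.00.
Since DOL = CM ÷ EBIT, EBIT = €1,032,966.00 ÷ 2.54 = €406,679.53.
Fixed costs = CM − EBIT = €1,032,966.00 − €406,679.53 = €626,286.

€626,286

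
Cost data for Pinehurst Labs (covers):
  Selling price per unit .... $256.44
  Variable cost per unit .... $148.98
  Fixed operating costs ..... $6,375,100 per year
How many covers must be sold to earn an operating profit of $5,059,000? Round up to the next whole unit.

Contribution margin per unit = $256.44 − $148.98 = $107.46.
Need Q such that Q × $107.46 − $6,375,100 = $5,059,000, i.e. Q = $11,434,100 / $107.46 = 106,403.31 → 106,404.

106,404 covers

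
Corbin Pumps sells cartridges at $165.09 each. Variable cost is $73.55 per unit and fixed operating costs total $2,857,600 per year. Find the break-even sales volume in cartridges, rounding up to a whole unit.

31,217 cartridges

Each unit contributes $165.09 − $73.55 = $91.54.
Units to break even: $2,857,600 ÷ $91.54 = 31,216.95, rounded up to 31,217.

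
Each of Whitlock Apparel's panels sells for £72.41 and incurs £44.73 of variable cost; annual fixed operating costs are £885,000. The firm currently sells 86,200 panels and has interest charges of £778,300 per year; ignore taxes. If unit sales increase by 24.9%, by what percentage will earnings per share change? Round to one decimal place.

+82.2%

Total contribution margin = 86,200 × £27.68 = £2,386,016.00.
Operating income = contribution − fixed costs = £2,386,016.00 − £885,000 = £1,501,016.00.
Interest = £778,300.00, so EBIT − I = £722,716.00.
DCL = total CM / (EBIT − I) = £2,386,016.00 / £722,716.00 = 3.3015.
%ΔEPS = DCL × %ΔSales = 3.3015 × +24.9% = +82.2%.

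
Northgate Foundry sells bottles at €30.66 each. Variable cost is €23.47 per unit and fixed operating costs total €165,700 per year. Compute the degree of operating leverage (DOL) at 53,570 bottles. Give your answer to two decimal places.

Contribution at this volume is 53,570 × €7.19 = €385,168.30.
EBIT = €385,168.30 − €165,700 = €219,468.30.
So DOL = total CM / EBIT = €385,168.30 / €219,468.30 = 1.7550.

1.76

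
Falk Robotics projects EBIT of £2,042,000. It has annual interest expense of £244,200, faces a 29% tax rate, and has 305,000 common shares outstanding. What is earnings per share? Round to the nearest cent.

£4.19

Interest = £244,200.00, so EBT = £2,042,000 − £244,200.00 = £1,797,800.00.
After tax at 29%: net income = £1,797,800.00 × 0.71 = £1,276,438.00.
Per share: £1,276,438.00 / 305,000 shares = £4.19.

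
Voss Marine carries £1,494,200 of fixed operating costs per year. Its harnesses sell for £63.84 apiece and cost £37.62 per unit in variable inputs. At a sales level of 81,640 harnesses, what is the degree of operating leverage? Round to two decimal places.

At 81,640 units, contribution = 81,640 × £26.22 = £2,140,600.80.
Subtracting fixed costs: EBIT = £2,140,600.80 − £1,494,200 = £646,400.80.
So DOL = total CM / EBIT = £2,140,600.80 / £646,400.80 = 3.3116.

3.31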